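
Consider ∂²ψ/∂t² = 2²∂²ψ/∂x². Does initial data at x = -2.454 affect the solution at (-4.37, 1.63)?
Yes. The domain of dependence is [-7.63, -1.11], and -2.454 ∈ [-7.63, -1.11].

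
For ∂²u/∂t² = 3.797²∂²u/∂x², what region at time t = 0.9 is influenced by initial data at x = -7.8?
Domain of influence: [-11.2173, -4.3827]. Data at x = -7.8 spreads outward at speed 3.797.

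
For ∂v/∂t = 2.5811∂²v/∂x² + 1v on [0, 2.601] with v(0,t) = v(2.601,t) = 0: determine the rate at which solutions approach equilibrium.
Eigenvalues: λₙ = 2.5811n²π²/2.601² - 1.
First three modes:
  n=1: λ₁ = 2.5811π²/2.601² - 1 ≈ 2.766
  n=2: λ₂ = 10.3244π²/2.601² - 1 ≈ 14.062
  n=3: λ₃ = 23.2299π²/2.601² - 1 ≈ 32.89
Since 2.5811π²/2.601² ≈ 3.766 > 1, all λₙ > 0.
The n=1 mode decays slowest → dominates as t → ∞.
Asymptotic: v ~ c₁ sin(πx/2.601) e^{-λ₁t} with decay rate λ₁ ≈ 2.766.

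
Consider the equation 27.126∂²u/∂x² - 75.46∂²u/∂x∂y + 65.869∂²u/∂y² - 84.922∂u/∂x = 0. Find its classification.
Elliptic. (A = 27.126, B = -75.46, C = 65.869 gives B² - 4AC = -1452.838376.)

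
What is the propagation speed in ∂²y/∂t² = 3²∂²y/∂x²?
Speed = 3. Information travels along characteristics x = x₀ ± 3t.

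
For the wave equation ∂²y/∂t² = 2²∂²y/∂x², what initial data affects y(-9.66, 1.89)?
Domain of dependence: [-13.44, -5.88]. Signals travel at speed 2, so data within |x - -9.66| ≤ 2·1.89 = 3.78 can reach the point.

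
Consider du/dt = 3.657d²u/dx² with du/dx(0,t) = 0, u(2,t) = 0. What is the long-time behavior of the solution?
As t → ∞, u → 0. Heat escapes through the Dirichlet boundary.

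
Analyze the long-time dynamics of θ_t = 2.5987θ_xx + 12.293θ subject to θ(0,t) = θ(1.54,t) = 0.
Long-time behavior: θ grows unboundedly. Reaction dominates diffusion (r=12.293 > κπ²/L²≈10.81); solution grows exponentially.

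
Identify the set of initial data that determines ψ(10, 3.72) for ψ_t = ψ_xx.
The entire real line. The heat equation has infinite propagation speed: any initial disturbance instantly affects all points (though exponentially small far away).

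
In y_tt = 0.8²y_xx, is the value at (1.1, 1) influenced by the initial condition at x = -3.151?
No. The domain of dependence is [0.3, 1.9], and -3.151 is outside this interval.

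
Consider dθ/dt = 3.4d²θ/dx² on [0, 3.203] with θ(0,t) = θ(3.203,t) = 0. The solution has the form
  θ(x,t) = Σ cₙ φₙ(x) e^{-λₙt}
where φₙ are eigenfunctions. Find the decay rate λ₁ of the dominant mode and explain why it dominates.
Eigenvalues: λₙ = 3.4n²π²/3.203².
First three modes:
  n=1: λ₁ = 3.4π²/3.203² ≈ 3.271
  n=2: λ₂ = 13.6π²/3.203² ≈ 13.084 (4× faster decay)
  n=3: λ₃ = 30.6π²/3.203² ≈ 29.438 (9× faster decay)
As t → ∞, higher modes decay exponentially faster. The n=1 mode dominates: θ ~ c₁ sin(πx/3.203) e^{-λ₁t}.
Decay rate: λ₁ = 3.4π²/3.203² ≈ 3.271.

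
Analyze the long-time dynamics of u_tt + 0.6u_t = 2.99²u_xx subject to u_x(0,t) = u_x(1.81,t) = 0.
Long-time behavior: u → constant (steady state). Damping (γ=0.6) dissipates the nonconstant modes; with Neumann BCs the spatial average obeys M''+γM'=0 and tends to a finite limit.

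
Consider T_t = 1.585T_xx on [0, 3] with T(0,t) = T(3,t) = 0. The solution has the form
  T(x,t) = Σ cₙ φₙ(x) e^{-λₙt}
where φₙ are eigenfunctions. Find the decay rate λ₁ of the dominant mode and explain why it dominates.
Eigenvalues: λₙ = 1.585n²π²/3².
First three modes:
  n=1: λ₁ = 1.585π²/3² ≈ 1.738
  n=2: λ₂ = 6.34π²/3² ≈ 6.953 (4× faster decay)
  n=3: λ₃ = 14.265π²/3² ≈ 15.643 (9× faster decay)
As t → ∞, higher modes decay exponentially faster. The n=1 mode dominates: T ~ c₁ sin(πx/3) e^{-λ₁t}.
Decay rate: λ₁ = 1.585π²/3² ≈ 1.738.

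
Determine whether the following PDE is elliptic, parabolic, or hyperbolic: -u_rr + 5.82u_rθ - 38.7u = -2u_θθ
Rewriting in standard form: -u_rr + 5.82u_rθ + 2u_θθ - 38.7u = 0. Coefficients: A = -1, B = 5.82, C = 2. B² - 4AC = 41.8724, which is positive, so the equation is hyperbolic.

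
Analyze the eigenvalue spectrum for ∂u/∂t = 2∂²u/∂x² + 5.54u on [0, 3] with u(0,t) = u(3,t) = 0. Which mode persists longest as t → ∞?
Eigenvalues: λₙ = 2n²π²/3² - 5.54.
First three modes:
  n=1: λ₁ = 2π²/3² - 5.54 ≈ -3.347
  n=2: λ₂ = 8π²/3² - 5.54 ≈ 3.233
  n=3: λ₃ = 18π²/3² - 5.54 ≈ 14.199
Since 2π²/3² ≈ 2.193 < 5.54, λ₁ < 0.
The n=1 mode grows fastest (−λₙ is largest for n=1) → dominates.
Asymptotic: u ~ c₁ sin(πx/3) e^{3.347t} (exponential growth at rate −λ₁ ≈ 3.347).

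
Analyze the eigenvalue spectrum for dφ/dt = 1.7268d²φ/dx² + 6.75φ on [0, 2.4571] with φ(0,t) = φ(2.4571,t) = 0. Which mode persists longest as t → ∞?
Eigenvalues: λₙ = 1.7268n²π²/2.4571² - 6.75.
First three modes:
  n=1: λ₁ = 1.7268π²/2.4571² - 6.75 ≈ -3.927
  n=2: λ₂ = 6.9072π²/2.4571² - 6.75 ≈ 4.542
  n=3: λ₃ = 15.5412π²/2.4571² - 6.75 ≈ 18.656
Since 1.7268π²/2.4571² ≈ 2.823 < 6.75, λ₁ < 0.
The n=1 mode grows fastest (−λₙ is largest for n=1) → dominates.
Asymptotic: φ ~ c₁ sin(πx/2.4571) e^{3.927t} (exponential growth at rate −λ₁ ≈ 3.927).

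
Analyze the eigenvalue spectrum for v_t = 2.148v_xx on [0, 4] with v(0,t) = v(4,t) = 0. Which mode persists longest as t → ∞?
Eigenvalues: λₙ = 2.148n²π²/4².
First three modes:
  n=1: λ₁ = 2.148π²/4² ≈ 1.325
  n=2: λ₂ = 8.592π²/4² ≈ 5.3 (4× faster decay)
  n=3: λ₃ = 19.332π²/4² ≈ 11.925 (9× faster decay)
As t → ∞, higher modes decay exponentially faster. The n=1 mode dominates: v ~ c₁ sin(πx/4) e^{-λ₁t}.
Decay rate: λ₁ = 2.148π²/4² ≈ 1.325.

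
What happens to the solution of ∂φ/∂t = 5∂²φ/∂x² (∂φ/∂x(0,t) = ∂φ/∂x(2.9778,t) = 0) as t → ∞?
φ → constant (steady state). Heat is conserved (no flux at boundaries); solution approaches the spatial average.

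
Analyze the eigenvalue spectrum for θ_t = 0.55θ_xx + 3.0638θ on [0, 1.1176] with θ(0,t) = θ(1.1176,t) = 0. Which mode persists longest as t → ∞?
Eigenvalues: λₙ = 0.55n²π²/1.1176² - 3.0638.
First three modes:
  n=1: λ₁ = 0.55π²/1.1176² - 3.0638 ≈ 1.282
  n=2: λ₂ = 2.2π²/1.1176² - 3.0638 ≈ 14.32
  n=3: λ₃ = 4.95π²/1.1176² - 3.0638 ≈ 36.05
Since 0.55π²/1.1176² ≈ 4.346 > 3.0638, all λₙ > 0.
The n=1 mode decays slowest → dominates as t → ∞.
Asymptotic: θ ~ c₁ sin(πx/1.1176) e^{-λ₁t} with decay rate λ₁ ≈ 1.282.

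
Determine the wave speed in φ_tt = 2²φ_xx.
Speed = 2. Information travels along characteristics x = x₀ ± 2t.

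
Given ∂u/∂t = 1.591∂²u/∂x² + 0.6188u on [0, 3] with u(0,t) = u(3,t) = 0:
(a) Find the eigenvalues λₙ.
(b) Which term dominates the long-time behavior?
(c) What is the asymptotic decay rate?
Eigenvalues: λₙ = 1.591n²π²/3² - 0.6188.
First three modes:
  n=1: λ₁ = 1.591π²/3² - 0.6188 ≈ 1.126
  n=2: λ₂ = 6.364π²/3² - 0.6188 ≈ 6.36
  n=3: λ₃ = 14.319π²/3² - 0.6188 ≈ 15.084
Since 1.591π²/3² ≈ 1.745 > 0.6188, all λₙ > 0.
The n=1 mode decays slowest → dominates as t → ∞.
Asymptotic: u ~ c₁ sin(πx/3) e^{-λ₁t} with decay rate λ₁ ≈ 1.126.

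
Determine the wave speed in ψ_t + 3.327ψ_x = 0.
Speed = 3.327. Information travels along x - 3.327t = const (rightward).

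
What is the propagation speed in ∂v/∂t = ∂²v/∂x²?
Infinite. The heat equation is parabolic, not hyperbolic, so disturbances propagate instantly.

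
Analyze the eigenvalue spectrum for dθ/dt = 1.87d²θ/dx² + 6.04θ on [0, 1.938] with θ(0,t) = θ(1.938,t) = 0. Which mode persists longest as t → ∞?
Eigenvalues: λₙ = 1.87n²π²/1.938² - 6.04.
First three modes:
  n=1: λ₁ = 1.87π²/1.938² - 6.04 ≈ -1.126
  n=2: λ₂ = 7.48π²/1.938² - 6.04 ≈ 13.616
  n=3: λ₃ = 16.83π²/1.938² - 6.04 ≈ 38.186
Since 1.87π²/1.938² ≈ 4.914 < 6.04, λ₁ < 0.
The n=1 mode grows fastest (−λₙ is largest for n=1) → dominates.
Asymptotic: θ ~ c₁ sin(πx/1.938) e^{1.126t} (exponential growth at rate −λ₁ ≈ 1.126).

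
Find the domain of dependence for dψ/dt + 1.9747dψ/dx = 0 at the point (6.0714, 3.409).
A single point: x = -0.6603523. The characteristic through (6.0714, 3.409) is x - 1.9747t = const, so x = 6.0714 - 1.9747·3.409 = -0.6603523.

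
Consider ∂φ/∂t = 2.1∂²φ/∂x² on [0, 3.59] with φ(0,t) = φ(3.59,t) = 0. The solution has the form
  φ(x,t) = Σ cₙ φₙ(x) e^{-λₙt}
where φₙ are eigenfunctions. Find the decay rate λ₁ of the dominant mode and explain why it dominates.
Eigenvalues: λₙ = 2.1n²π²/3.59².
First three modes:
  n=1: λ₁ = 2.1π²/3.59² ≈ 1.608
  n=2: λ₂ = 8.4π²/3.59² ≈ 6.433 (4× faster decay)
  n=3: λ₃ = 18.9π²/3.59² ≈ 14.473 (9× faster decay)
As t → ∞, higher modes decay exponentially faster. The n=1 mode dominates: φ ~ c₁ sin(πx/3.59) e^{-λ₁t}.
Decay rate: λ₁ = 2.1π²/3.59² ≈ 1.608.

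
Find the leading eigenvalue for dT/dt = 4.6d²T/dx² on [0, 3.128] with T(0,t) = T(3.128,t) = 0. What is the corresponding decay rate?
Eigenvalues: λₙ = 4.6n²π²/3.128².
First three modes:
  n=1: λ₁ = 4.6π²/3.128² ≈ 4.64
  n=2: λ₂ = 18.4π²/3.128² ≈ 18.56 (4× faster decay)
  n=3: λ₃ = 41.4π²/3.128² ≈ 41.761 (9× faster decay)
As t → ∞, higher modes decay exponentially faster. The n=1 mode dominates: T ~ c₁ sin(πx/3.128) e^{-λ₁t}.
Decay rate: λ₁ = 4.6π²/3.128² ≈ 4.64.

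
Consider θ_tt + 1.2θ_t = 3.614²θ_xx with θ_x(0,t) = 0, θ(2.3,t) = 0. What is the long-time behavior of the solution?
As t → ∞, θ → 0. Damping (γ=1.2) dissipates energy; oscillations decay exponentially.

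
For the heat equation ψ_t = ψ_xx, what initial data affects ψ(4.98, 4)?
The entire real line. The heat equation has infinite propagation speed: any initial disturbance instantly affects all points (though exponentially small far away).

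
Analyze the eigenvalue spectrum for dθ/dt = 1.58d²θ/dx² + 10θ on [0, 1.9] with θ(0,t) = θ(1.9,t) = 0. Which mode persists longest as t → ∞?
Eigenvalues: λₙ = 1.58n²π²/1.9² - 10.
First three modes:
  n=1: λ₁ = 1.58π²/1.9² - 10 ≈ -5.68
  n=2: λ₂ = 6.32π²/1.9² - 10 ≈ 7.279
  n=3: λ₃ = 14.22π²/1.9² - 10 ≈ 28.877
Since 1.58π²/1.9² ≈ 4.32 < 10, λ₁ < 0.
The n=1 mode grows fastest (−λₙ is largest for n=1) → dominates.
Asymptotic: θ ~ c₁ sin(πx/1.9) e^{5.68t} (exponential growth at rate −λ₁ ≈ 5.68).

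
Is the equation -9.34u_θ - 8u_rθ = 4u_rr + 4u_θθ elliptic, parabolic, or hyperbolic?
Rewriting in standard form: -4u_rr - 8u_rθ - 4u_θθ - 9.34u_θ = 0. Computing B² - 4AC with A = -4, B = -8, C = -4: discriminant = 0 (zero). Answer: parabolic.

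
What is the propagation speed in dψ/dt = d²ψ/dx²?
Infinite. The heat equation is parabolic, not hyperbolic, so disturbances propagate instantly.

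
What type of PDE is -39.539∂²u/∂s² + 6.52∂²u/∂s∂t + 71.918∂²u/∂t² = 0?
With A = -39.539, B = 6.52, C = 71.918, the discriminant is 11416.773608. This is a hyperbolic PDE.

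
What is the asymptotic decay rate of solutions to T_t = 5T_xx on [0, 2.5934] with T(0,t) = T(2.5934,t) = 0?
Eigenvalues: λₙ = 5n²π²/2.5934².
First three modes:
  n=1: λ₁ = 5π²/2.5934² ≈ 7.337
  n=2: λ₂ = 20π²/2.5934² ≈ 29.349 (4× faster decay)
  n=3: λ₃ = 45π²/2.5934² ≈ 66.035 (9× faster decay)
As t → ∞, higher modes decay exponentially faster. The n=1 mode dominates: T ~ c₁ sin(πx/2.5934) e^{-λ₁t}.
Decay rate: λ₁ = 5π²/2.5934² ≈ 7.337.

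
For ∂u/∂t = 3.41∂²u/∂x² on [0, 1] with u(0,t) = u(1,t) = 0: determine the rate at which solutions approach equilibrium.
Eigenvalues: λₙ = 3.41n²π².
First three modes:
  n=1: λ₁ = 3.41π² ≈ 33.655
  n=2: λ₂ = 13.64π² ≈ 134.621 (4× faster decay)
  n=3: λ₃ = 30.69π² ≈ 302.898 (9× faster decay)
As t → ∞, higher modes decay exponentially faster. The n=1 mode dominates: u ~ c₁ sin(πx) e^{-λ₁t}.
Decay rate: λ₁ = 3.41π² ≈ 33.655.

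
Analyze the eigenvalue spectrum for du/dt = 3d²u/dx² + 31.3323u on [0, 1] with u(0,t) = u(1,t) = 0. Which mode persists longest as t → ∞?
Eigenvalues: λₙ = 3n²π²/1² - 31.3323.
First three modes:
  n=1: λ₁ = 3π² - 31.3323 ≈ -1.723
  n=2: λ₂ = 12π² - 31.3323 ≈ 87.103
  n=3: λ₃ = 27π² - 31.3323 ≈ 235.147
Since 3π² ≈ 29.609 < 31.3323, λ₁ < 0.
The n=1 mode grows fastest (−λₙ is largest for n=1) → dominates.
Asymptotic: u ~ c₁ sin(πx/1) e^{1.723t} (exponential growth at rate −λ₁ ≈ 1.723).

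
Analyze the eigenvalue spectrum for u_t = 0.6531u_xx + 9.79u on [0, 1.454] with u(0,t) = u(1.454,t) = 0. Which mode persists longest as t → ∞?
Eigenvalues: λₙ = 0.6531n²π²/1.454² - 9.79.
First three modes:
  n=1: λ₁ = 0.6531π²/1.454² - 9.79 ≈ -6.741
  n=2: λ₂ = 2.6124π²/1.454² - 9.79 ≈ 2.406
  n=3: λ₃ = 5.8779π²/1.454² - 9.79 ≈ 17.651
Since 0.6531π²/1.454² ≈ 3.049 < 9.79, λ₁ < 0.
The n=1 mode grows fastest (−λₙ is largest for n=1) → dominates.
Asymptotic: u ~ c₁ sin(πx/1.454) e^{6.741t} (exponential growth at rate −λ₁ ≈ 6.741).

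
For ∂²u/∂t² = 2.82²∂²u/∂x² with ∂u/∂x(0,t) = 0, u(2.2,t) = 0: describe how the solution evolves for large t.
u oscillates (no decay). Energy is conserved; the solution oscillates indefinitely as standing waves.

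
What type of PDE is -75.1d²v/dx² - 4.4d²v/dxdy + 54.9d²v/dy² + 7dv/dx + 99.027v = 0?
With A = -75.1, B = -4.4, C = 54.9, the discriminant is 16511.32. This is a hyperbolic PDE.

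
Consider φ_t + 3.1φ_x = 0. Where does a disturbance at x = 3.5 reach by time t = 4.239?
At x = 16.6409. The characteristic carries data from (3.5, 0) to (16.6409, 4.239).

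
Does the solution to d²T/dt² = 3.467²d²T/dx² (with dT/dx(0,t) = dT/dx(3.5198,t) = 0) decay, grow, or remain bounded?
T oscillates about a mean that drifts linearly in t (generically unbounded; no decay). There is no damping, so the nonconstant modes persist as standing waves (energy conserved, no decay). But with Neumann conditions at both ends the constant mode has eigenvalue 0: the spatial mean M(t) of T satisfies M'' = 0, so M(t) = M(0) + M'(0)·t. Unless the initial velocity has zero mean (∫T_t(x,0)dx = 0), the solution grows linearly in t (unbounded, though not exponentially); if it does have zero mean, the solution stays bounded and simply oscillates.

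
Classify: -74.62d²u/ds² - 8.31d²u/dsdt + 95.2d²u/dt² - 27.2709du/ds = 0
Hyperbolic (discriminant = 28484.3521).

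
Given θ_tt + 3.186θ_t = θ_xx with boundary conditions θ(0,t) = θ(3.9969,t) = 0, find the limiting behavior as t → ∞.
θ → 0. Damping (γ=3.186) dissipates energy; oscillations decay exponentially.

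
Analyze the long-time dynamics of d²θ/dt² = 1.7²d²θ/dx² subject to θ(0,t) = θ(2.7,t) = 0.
Long-time behavior: θ oscillates (no decay). Energy is conserved; the solution oscillates indefinitely as standing waves.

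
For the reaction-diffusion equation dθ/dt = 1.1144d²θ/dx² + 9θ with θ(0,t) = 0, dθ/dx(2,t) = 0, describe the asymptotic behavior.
θ grows unboundedly. Reaction dominates diffusion (r=9 > κπ²/(4L²)≈0.69); solution grows exponentially.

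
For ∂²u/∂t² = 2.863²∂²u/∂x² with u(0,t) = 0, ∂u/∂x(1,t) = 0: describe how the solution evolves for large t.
u oscillates (no decay). Energy is conserved; the solution oscillates indefinitely as standing waves.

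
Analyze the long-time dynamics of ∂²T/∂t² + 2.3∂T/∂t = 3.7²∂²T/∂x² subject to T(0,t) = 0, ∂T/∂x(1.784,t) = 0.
Long-time behavior: T → 0. Damping (γ=2.3) dissipates energy; oscillations decay exponentially.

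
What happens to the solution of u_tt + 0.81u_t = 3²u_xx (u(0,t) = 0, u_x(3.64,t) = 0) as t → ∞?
u → 0. Damping (γ=0.81) dissipates energy; oscillations decay exponentially.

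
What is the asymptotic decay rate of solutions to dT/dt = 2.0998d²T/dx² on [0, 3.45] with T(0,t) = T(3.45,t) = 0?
Eigenvalues: λₙ = 2.0998n²π²/3.45².
First three modes:
  n=1: λ₁ = 2.0998π²/3.45² ≈ 1.741
  n=2: λ₂ = 8.3992π²/3.45² ≈ 6.965 (4× faster decay)
  n=3: λ₃ = 18.8982π²/3.45² ≈ 15.67 (9× faster decay)
As t → ∞, higher modes decay exponentially faster. The n=1 mode dominates: T ~ c₁ sin(πx/3.45) e^{-λ₁t}.
Decay rate: λ₁ = 2.0998π²/3.45² ≈ 1.741.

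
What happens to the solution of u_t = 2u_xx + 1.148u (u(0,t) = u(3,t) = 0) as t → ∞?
u → 0. Diffusion dominates reaction (r=1.148 < κπ²/L²≈2.19); solution decays.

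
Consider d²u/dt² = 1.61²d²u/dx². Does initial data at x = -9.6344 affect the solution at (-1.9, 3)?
No. The domain of dependence is [-6.73, 2.93], and -9.6344 is outside this interval.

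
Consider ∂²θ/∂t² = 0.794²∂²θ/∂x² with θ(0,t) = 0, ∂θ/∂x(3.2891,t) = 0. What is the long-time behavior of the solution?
As t → ∞, θ oscillates (no decay). Energy is conserved; the solution oscillates indefinitely as standing waves.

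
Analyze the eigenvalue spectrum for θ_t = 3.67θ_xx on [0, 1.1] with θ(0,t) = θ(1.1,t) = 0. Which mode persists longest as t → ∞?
Eigenvalues: λₙ = 3.67n²π²/1.1².
First three modes:
  n=1: λ₁ = 3.67π²/1.1² ≈ 29.935
  n=2: λ₂ = 14.68π²/1.1² ≈ 119.74 (4× faster decay)
  n=3: λ₃ = 33.03π²/1.1² ≈ 269.416 (9× faster decay)
As t → ∞, higher modes decay exponentially faster. The n=1 mode dominates: θ ~ c₁ sin(πx/1.1) e^{-λ₁t}.
Decay rate: λ₁ = 3.67π²/1.1² ≈ 29.935.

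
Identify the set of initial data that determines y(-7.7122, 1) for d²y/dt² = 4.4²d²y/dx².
Domain of dependence: [-12.1122, -3.3122]. Signals travel at speed 4.4, so data within |x - -7.7122| ≤ 4.4·1 = 4.4 can reach the point.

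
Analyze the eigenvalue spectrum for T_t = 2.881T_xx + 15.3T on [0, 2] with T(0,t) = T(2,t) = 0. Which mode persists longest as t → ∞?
Eigenvalues: λₙ = 2.881n²π²/2² - 15.3.
First three modes:
  n=1: λ₁ = 2.881π²/2² - 15.3 ≈ -8.191
  n=2: λ₂ = 11.524π²/2² - 15.3 ≈ 13.134
  n=3: λ₃ = 25.929π²/2² - 15.3 ≈ 48.677
Since 2.881π²/2² ≈ 7.109 < 15.3, λ₁ < 0.
The n=1 mode grows fastest (−λₙ is largest for n=1) → dominates.
Asymptotic: T ~ c₁ sin(πx/2) e^{8.191t} (exponential growth at rate −λ₁ ≈ 8.191).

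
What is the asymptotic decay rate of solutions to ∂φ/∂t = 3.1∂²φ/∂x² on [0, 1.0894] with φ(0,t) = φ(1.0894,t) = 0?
Eigenvalues: λₙ = 3.1n²π²/1.0894².
First three modes:
  n=1: λ₁ = 3.1π²/1.0894² ≈ 25.78
  n=2: λ₂ = 12.4π²/1.0894² ≈ 103.121 (4× faster decay)
  n=3: λ₃ = 27.9π²/1.0894² ≈ 232.022 (9× faster decay)
As t → ∞, higher modes decay exponentially faster. The n=1 mode dominates: φ ~ c₁ sin(πx/1.0894) e^{-λ₁t}.
Decay rate: λ₁ = 3.1π²/1.0894² ≈ 25.78.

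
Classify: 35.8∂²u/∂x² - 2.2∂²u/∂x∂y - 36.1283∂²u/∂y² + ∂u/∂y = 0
Hyperbolic (discriminant = 5178.41256).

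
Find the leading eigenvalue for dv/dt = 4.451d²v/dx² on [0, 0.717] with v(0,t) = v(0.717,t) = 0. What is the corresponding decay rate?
Eigenvalues: λₙ = 4.451n²π²/0.717².
First three modes:
  n=1: λ₁ = 4.451π²/0.717² ≈ 85.451
  n=2: λ₂ = 17.804π²/0.717² ≈ 341.805 (4× faster decay)
  n=3: λ₃ = 40.059π²/0.717² ≈ 769.062 (9× faster decay)
As t → ∞, higher modes decay exponentially faster. The n=1 mode dominates: v ~ c₁ sin(πx/0.717) e^{-λ₁t}.
Decay rate: λ₁ = 4.451π²/0.717² ≈ 85.451.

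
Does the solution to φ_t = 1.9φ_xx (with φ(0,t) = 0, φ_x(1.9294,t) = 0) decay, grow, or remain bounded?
φ → 0. Heat escapes through the Dirichlet boundary.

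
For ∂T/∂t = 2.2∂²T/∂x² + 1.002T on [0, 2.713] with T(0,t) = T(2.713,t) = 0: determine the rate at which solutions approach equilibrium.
Eigenvalues: λₙ = 2.2n²π²/2.713² - 1.002.
First three modes:
  n=1: λ₁ = 2.2π²/2.713² - 1.002 ≈ 1.948
  n=2: λ₂ = 8.8π²/2.713² - 1.002 ≈ 10.798
  n=3: λ₃ = 19.8π²/2.713² - 1.002 ≈ 25.548
Since 2.2π²/2.713² ≈ 2.95 > 1.002, all λₙ > 0.
The n=1 mode decays slowest → dominates as t → ∞.
Asymptotic: T ~ c₁ sin(πx/2.713) e^{-λ₁t} with decay rate λ₁ ≈ 1.948.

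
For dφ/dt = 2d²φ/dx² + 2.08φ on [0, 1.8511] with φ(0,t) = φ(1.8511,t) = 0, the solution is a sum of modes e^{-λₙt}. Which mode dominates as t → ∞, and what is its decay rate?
Eigenvalues: λₙ = 2n²π²/1.8511² - 2.08.
First three modes:
  n=1: λ₁ = 2π²/1.8511² - 2.08 ≈ 3.681
  n=2: λ₂ = 8π²/1.8511² - 2.08 ≈ 20.963
  n=3: λ₃ = 18π²/1.8511² - 2.08 ≈ 49.766
Since 2π²/1.8511² ≈ 5.761 > 2.08, all λₙ > 0.
The n=1 mode decays slowest → dominates as t → ∞.
Asymptotic: φ ~ c₁ sin(πx/1.8511) e^{-λ₁t} with decay rate λ₁ ≈ 3.681.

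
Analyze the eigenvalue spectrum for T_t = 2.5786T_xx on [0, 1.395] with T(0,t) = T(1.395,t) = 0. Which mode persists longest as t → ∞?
Eigenvalues: λₙ = 2.5786n²π²/1.395².
First three modes:
  n=1: λ₁ = 2.5786π²/1.395² ≈ 13.078
  n=2: λ₂ = 10.3144π²/1.395² ≈ 52.311 (4× faster decay)
  n=3: λ₃ = 23.2074π²/1.395² ≈ 117.7 (9× faster decay)
As t → ∞, higher modes decay exponentially faster. The n=1 mode dominates: T ~ c₁ sin(πx/1.395) e^{-λ₁t}.
Decay rate: λ₁ = 2.5786π²/1.395² ≈ 13.078.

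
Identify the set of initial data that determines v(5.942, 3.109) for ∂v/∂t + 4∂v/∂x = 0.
A single point: x = -6.494. The characteristic through (5.942, 3.109) is x - 4t = const, so x = 5.942 - 4·3.109 = -6.494.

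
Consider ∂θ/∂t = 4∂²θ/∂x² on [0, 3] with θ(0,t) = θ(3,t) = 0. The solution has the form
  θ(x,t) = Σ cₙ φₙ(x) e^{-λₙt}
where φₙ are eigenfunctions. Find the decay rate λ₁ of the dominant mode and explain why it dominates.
Eigenvalues: λₙ = 4n²π²/3².
First three modes:
  n=1: λ₁ = 4π²/3² ≈ 4.386
  n=2: λ₂ = 16π²/3² ≈ 17.546 (4× faster decay)
  n=3: λ₃ = 36π²/3² ≈ 39.478 (9× faster decay)
As t → ∞, higher modes decay exponentially faster. The n=1 mode dominates: θ ~ c₁ sin(πx/3) e^{-λ₁t}.
Decay rate: λ₁ = 4π²/3² ≈ 4.386.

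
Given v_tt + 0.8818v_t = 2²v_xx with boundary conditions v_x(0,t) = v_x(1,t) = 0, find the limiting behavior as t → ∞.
v → constant (steady state). Damping (γ=0.8818) dissipates the nonconstant modes; with Neumann BCs the spatial average obeys M''+γM'=0 and tends to a finite limit.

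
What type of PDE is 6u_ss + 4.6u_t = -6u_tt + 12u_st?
Rewriting in standard form: 6u_ss - 12u_st + 6u_tt + 4.6u_t = 0. With A = 6, B = -12, C = 6, the discriminant is 0. This is a parabolic PDE.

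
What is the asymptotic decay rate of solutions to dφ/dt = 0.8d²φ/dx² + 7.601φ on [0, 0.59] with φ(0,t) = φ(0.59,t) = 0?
Eigenvalues: λₙ = 0.8n²π²/0.59² - 7.601.
First three modes:
  n=1: λ₁ = 0.8π²/0.59² - 7.601 ≈ 15.081
  n=2: λ₂ = 3.2π²/0.59² - 7.601 ≈ 83.128
  n=3: λ₃ = 7.2π²/0.59² - 7.601 ≈ 196.539
Since 0.8π²/0.59² ≈ 22.682 > 7.601, all λₙ > 0.
The n=1 mode decays slowest → dominates as t → ∞.
Asymptotic: φ ~ c₁ sin(πx/0.59) e^{-λ₁t} with decay rate λ₁ ≈ 15.081.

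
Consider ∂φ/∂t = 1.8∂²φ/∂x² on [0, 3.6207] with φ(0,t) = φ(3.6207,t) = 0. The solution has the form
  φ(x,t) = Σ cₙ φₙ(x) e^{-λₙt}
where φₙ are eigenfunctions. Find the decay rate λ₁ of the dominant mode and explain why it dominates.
Eigenvalues: λₙ = 1.8n²π²/3.6207².
First three modes:
  n=1: λ₁ = 1.8π²/3.6207² ≈ 1.355
  n=2: λ₂ = 7.2π²/3.6207² ≈ 5.421 (4× faster decay)
  n=3: λ₃ = 16.2π²/3.6207² ≈ 12.196 (9× faster decay)
As t → ∞, higher modes decay exponentially faster. The n=1 mode dominates: φ ~ c₁ sin(πx/3.6207) e^{-λ₁t}.
Decay rate: λ₁ = 1.8π²/3.6207² ≈ 1.355.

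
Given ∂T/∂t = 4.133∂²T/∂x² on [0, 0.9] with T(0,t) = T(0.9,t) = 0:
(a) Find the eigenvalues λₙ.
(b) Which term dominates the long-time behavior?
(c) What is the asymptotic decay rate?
Eigenvalues: λₙ = 4.133n²π²/0.9².
First three modes:
  n=1: λ₁ = 4.133π²/0.9² ≈ 50.359
  n=2: λ₂ = 16.532π²/0.9² ≈ 201.437 (4× faster decay)
  n=3: λ₃ = 37.197π²/0.9² ≈ 453.234 (9× faster decay)
As t → ∞, higher modes decay exponentially faster. The n=1 mode dominates: T ~ c₁ sin(πx/0.9) e^{-λ₁t}.
Decay rate: λ₁ = 4.133π²/0.9² ≈ 50.359.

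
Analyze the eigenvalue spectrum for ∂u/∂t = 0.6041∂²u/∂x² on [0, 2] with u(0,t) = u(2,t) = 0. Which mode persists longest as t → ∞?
Eigenvalues: λₙ = 0.6041n²π²/2².
First three modes:
  n=1: λ₁ = 0.6041π²/2² ≈ 1.491
  n=2: λ₂ = 2.4164π²/2² ≈ 5.962 (4× faster decay)
  n=3: λ₃ = 5.4369π²/2² ≈ 13.415 (9× faster decay)
As t → ∞, higher modes decay exponentially faster. The n=1 mode dominates: u ~ c₁ sin(πx/2) e^{-λ₁t}.
Decay rate: λ₁ = 0.6041π²/2² ≈ 1.491.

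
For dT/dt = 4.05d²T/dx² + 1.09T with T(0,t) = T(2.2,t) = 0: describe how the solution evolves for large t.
T → 0. Diffusion dominates reaction (r=1.09 < κπ²/L²≈8.26); solution decays.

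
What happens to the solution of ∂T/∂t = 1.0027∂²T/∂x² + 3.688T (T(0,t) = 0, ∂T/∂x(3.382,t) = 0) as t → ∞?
T grows unboundedly. Reaction dominates diffusion (r=3.688 > κπ²/(4L²)≈0.22); solution grows exponentially.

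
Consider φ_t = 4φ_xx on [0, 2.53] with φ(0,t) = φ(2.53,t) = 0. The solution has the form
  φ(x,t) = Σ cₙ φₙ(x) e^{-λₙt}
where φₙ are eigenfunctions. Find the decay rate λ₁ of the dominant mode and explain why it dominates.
Eigenvalues: λₙ = 4n²π²/2.53².
First three modes:
  n=1: λ₁ = 4π²/2.53² ≈ 6.168
  n=2: λ₂ = 16π²/2.53² ≈ 24.671 (4× faster decay)
  n=3: λ₃ = 36π²/2.53² ≈ 55.509 (9× faster decay)
As t → ∞, higher modes decay exponentially faster. The n=1 mode dominates: φ ~ c₁ sin(πx/2.53) e^{-λ₁t}.
Decay rate: λ₁ = 4π²/2.53² ≈ 6.168.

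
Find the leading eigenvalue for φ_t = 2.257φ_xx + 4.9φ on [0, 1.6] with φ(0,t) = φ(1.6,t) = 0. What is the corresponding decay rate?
Eigenvalues: λₙ = 2.257n²π²/1.6² - 4.9.
First three modes:
  n=1: λ₁ = 2.257π²/1.6² - 4.9 ≈ 3.801
  n=2: λ₂ = 9.028π²/1.6² - 4.9 ≈ 29.906
  n=3: λ₃ = 20.313π²/1.6² - 4.9 ≈ 73.413
Since 2.257π²/1.6² ≈ 8.701 > 4.9, all λₙ > 0.
The n=1 mode decays slowest → dominates as t → ∞.
Asymptotic: φ ~ c₁ sin(πx/1.6) e^{-λ₁t} with decay rate λ₁ ≈ 3.801.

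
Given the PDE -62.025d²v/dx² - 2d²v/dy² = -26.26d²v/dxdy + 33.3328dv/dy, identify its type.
Rewriting in standard form: -62.025d²v/dx² + 26.26d²v/dxdy - 2d²v/dy² - 33.3328dv/dy = 0. The second-order coefficients are A = -62.025, B = 26.26, C = -2. Since B² - 4AC = 193.3876 > 0, this is a hyperbolic PDE.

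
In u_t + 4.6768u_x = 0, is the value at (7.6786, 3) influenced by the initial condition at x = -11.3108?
No. Only data at x = -6.3518 affects (7.6786, 3). Advection has one-way propagation along characteristics.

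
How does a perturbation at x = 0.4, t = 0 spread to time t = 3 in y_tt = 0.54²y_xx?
Domain of influence: [-1.22, 2.02]. Data at x = 0.4 spreads outward at speed 0.54.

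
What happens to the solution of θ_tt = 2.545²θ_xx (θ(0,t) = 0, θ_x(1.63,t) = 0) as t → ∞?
θ oscillates (no decay). Energy is conserved; the solution oscillates indefinitely as standing waves.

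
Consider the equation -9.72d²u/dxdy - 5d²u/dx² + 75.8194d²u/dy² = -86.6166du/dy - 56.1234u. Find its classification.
Rewriting in standard form: -5d²u/dx² - 9.72d²u/dxdy + 75.8194d²u/dy² + 86.6166du/dy + 56.1234u = 0. Hyperbolic. (A = -5, B = -9.72, C = 75.8194 gives B² - 4AC = 1610.8664.)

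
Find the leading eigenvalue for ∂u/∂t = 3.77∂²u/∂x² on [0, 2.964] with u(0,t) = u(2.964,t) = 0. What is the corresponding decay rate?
Eigenvalues: λₙ = 3.77n²π²/2.964².
First three modes:
  n=1: λ₁ = 3.77π²/2.964² ≈ 4.235
  n=2: λ₂ = 15.08π²/2.964² ≈ 16.941 (4× faster decay)
  n=3: λ₃ = 33.93π²/2.964² ≈ 38.118 (9× faster decay)
As t → ∞, higher modes decay exponentially faster. The n=1 mode dominates: u ~ c₁ sin(πx/2.964) e^{-λ₁t}.
Decay rate: λ₁ = 3.77π²/2.964² ≈ 4.235.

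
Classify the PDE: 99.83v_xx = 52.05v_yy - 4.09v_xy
Rewriting in standard form: 99.83v_xx + 4.09v_xy - 52.05v_yy = 0. A = 99.83, B = 4.09, C = -52.05. Discriminant B² - 4AC = 20801.3341. Since 20801.3341 > 0, hyperbolic.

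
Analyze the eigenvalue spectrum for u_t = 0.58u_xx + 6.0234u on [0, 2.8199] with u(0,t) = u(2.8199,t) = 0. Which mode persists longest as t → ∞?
Eigenvalues: λₙ = 0.58n²π²/2.8199² - 6.0234.
First three modes:
  n=1: λ₁ = 0.58π²/2.8199² - 6.0234 ≈ -5.304
  n=2: λ₂ = 2.32π²/2.8199² - 6.0234 ≈ -3.144
  n=3: λ₃ = 5.22π²/2.8199² - 6.0234 ≈ 0.456
Since 0.58π²/2.8199² ≈ 0.72 < 6.0234, λ₁ < 0.
The n=1 mode grows fastest (−λₙ is largest for n=1) → dominates.
Asymptotic: u ~ c₁ sin(πx/2.8199) e^{5.304t} (exponential growth at rate −λ₁ ≈ 5.304).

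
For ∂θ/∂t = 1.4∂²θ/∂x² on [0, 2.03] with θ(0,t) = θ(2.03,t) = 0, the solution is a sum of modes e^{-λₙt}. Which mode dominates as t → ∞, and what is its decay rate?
Eigenvalues: λₙ = 1.4n²π²/2.03².
First three modes:
  n=1: λ₁ = 1.4π²/2.03² ≈ 3.353
  n=2: λ₂ = 5.6π²/2.03² ≈ 13.412 (4× faster decay)
  n=3: λ₃ = 12.6π²/2.03² ≈ 30.177 (9× faster decay)
As t → ∞, higher modes decay exponentially faster. The n=1 mode dominates: θ ~ c₁ sin(πx/2.03) e^{-λ₁t}.
Decay rate: λ₁ = 1.4π²/2.03² ≈ 3.353.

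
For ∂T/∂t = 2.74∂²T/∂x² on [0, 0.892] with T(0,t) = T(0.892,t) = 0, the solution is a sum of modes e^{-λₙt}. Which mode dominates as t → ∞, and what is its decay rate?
Eigenvalues: λₙ = 2.74n²π²/0.892².
First three modes:
  n=1: λ₁ = 2.74π²/0.892² ≈ 33.988
  n=2: λ₂ = 10.96π²/0.892² ≈ 135.95 (4× faster decay)
  n=3: λ₃ = 24.66π²/0.892² ≈ 305.888 (9× faster decay)
As t → ∞, higher modes decay exponentially faster. The n=1 mode dominates: T ~ c₁ sin(πx/0.892) e^{-λ₁t}.
Decay rate: λ₁ = 2.74π²/0.892² ≈ 33.988.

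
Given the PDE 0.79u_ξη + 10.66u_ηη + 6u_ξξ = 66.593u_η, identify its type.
Rewriting in standard form: 6u_ξξ + 0.79u_ξη + 10.66u_ηη - 66.593u_η = 0. The second-order coefficients are A = 6, B = 0.79, C = 10.66. Since B² - 4AC = -255.2159 < 0, this is an elliptic PDE.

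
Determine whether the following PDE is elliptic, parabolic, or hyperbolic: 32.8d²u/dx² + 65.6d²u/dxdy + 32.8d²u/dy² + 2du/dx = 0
Coefficients: A = 32.8, B = 65.6, C = 32.8. B² - 4AC = 0, which is zero, so the equation is parabolic.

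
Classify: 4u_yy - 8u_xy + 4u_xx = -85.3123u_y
Rewriting in standard form: 4u_xx - 8u_xy + 4u_yy + 85.3123u_y = 0. Parabolic (discriminant = 0).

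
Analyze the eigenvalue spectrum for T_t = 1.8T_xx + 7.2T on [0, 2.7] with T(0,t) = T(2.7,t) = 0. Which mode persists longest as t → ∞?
Eigenvalues: λₙ = 1.8n²π²/2.7² - 7.2.
First three modes:
  n=1: λ₁ = 1.8π²/2.7² - 7.2 ≈ -4.763
  n=2: λ₂ = 7.2π²/2.7² - 7.2 ≈ 2.548
  n=3: λ₃ = 16.2π²/2.7² - 7.2 ≈ 14.732
Since 1.8π²/2.7² ≈ 2.437 < 7.2, λ₁ < 0.
The n=1 mode grows fastest (−λₙ is largest for n=1) → dominates.
Asymptotic: T ~ c₁ sin(πx/2.7) e^{4.763t} (exponential growth at rate −λ₁ ≈ 4.763).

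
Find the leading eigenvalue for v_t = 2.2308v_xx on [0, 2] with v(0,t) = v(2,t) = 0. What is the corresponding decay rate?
Eigenvalues: λₙ = 2.2308n²π²/2².
First three modes:
  n=1: λ₁ = 2.2308π²/2² ≈ 5.504
  n=2: λ₂ = 8.9232π²/2² ≈ 22.017 (4× faster decay)
  n=3: λ₃ = 20.0772π²/2² ≈ 49.539 (9× faster decay)
As t → ∞, higher modes decay exponentially faster. The n=1 mode dominates: v ~ c₁ sin(πx/2) e^{-λ₁t}.
Decay rate: λ₁ = 2.2308π²/2² ≈ 5.504.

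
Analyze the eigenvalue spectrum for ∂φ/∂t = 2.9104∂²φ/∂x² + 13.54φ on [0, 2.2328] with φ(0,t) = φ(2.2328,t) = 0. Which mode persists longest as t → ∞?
Eigenvalues: λₙ = 2.9104n²π²/2.2328² - 13.54.
First three modes:
  n=1: λ₁ = 2.9104π²/2.2328² - 13.54 ≈ -7.778
  n=2: λ₂ = 11.6416π²/2.2328² - 13.54 ≈ 9.507
  n=3: λ₃ = 26.1936π²/2.2328² - 13.54 ≈ 38.316
Since 2.9104π²/2.2328² ≈ 5.762 < 13.54, λ₁ < 0.
The n=1 mode grows fastest (−λₙ is largest for n=1) → dominates.
Asymptotic: φ ~ c₁ sin(πx/2.2328) e^{7.778t} (exponential growth at rate −λ₁ ≈ 7.778).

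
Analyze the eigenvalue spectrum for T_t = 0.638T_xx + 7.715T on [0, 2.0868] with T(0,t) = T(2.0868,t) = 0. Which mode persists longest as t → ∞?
Eigenvalues: λₙ = 0.638n²π²/2.0868² - 7.715.
First three modes:
  n=1: λ₁ = 0.638π²/2.0868² - 7.715 ≈ -6.269
  n=2: λ₂ = 2.552π²/2.0868² - 7.715 ≈ -1.931
  n=3: λ₃ = 5.742π²/2.0868² - 7.715 ≈ 5.299
Since 0.638π²/2.0868² ≈ 1.446 < 7.715, λ₁ < 0.
The n=1 mode grows fastest (−λₙ is largest for n=1) → dominates.
Asymptotic: T ~ c₁ sin(πx/2.0868) e^{6.269t} (exponential growth at rate −λ₁ ≈ 6.269).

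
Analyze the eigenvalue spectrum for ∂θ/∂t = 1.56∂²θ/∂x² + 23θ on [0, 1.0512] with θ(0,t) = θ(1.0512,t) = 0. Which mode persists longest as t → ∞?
Eigenvalues: λₙ = 1.56n²π²/1.0512² - 23.
First three modes:
  n=1: λ₁ = 1.56π²/1.0512² - 23 ≈ -9.067
  n=2: λ₂ = 6.24π²/1.0512² - 23 ≈ 32.733
  n=3: λ₃ = 14.04π²/1.0512² - 23 ≈ 102.4
Since 1.56π²/1.0512² ≈ 13.933 < 23, λ₁ < 0.
The n=1 mode grows fastest (−λₙ is largest for n=1) → dominates.
Asymptotic: θ ~ c₁ sin(πx/1.0512) e^{9.067t} (exponential growth at rate −λ₁ ≈ 9.067).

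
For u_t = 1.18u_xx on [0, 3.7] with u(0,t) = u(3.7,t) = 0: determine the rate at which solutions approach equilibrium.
Eigenvalues: λₙ = 1.18n²π²/3.7².
First three modes:
  n=1: λ₁ = 1.18π²/3.7² ≈ 0.851
  n=2: λ₂ = 4.72π²/3.7² ≈ 3.403 (4× faster decay)
  n=3: λ₃ = 10.62π²/3.7² ≈ 7.656 (9× faster decay)
As t → ∞, higher modes decay exponentially faster. The n=1 mode dominates: u ~ c₁ sin(πx/3.7) e^{-λ₁t}.
Decay rate: λ₁ = 1.18π²/3.7² ≈ 0.851.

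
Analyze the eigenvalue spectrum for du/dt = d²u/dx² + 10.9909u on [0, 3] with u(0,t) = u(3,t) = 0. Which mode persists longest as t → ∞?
Eigenvalues: λₙ = n²π²/3² - 10.9909.
First three modes:
  n=1: λ₁ = π²/3² - 10.9909 ≈ -9.894
  n=2: λ₂ = 4π²/3² - 10.9909 ≈ -6.604
  n=3: λ₃ = 9π²/3² - 10.9909 ≈ -1.121
Since π²/3² ≈ 1.097 < 10.9909, λ₁ < 0.
The n=1 mode grows fastest (−λₙ is largest for n=1) → dominates.
Asymptotic: u ~ c₁ sin(πx/3) e^{9.894t} (exponential growth at rate −λ₁ ≈ 9.894).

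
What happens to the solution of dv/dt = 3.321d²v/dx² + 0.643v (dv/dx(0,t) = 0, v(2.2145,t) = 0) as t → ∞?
v → 0. Diffusion dominates reaction (r=0.643 < κπ²/(4L²)≈1.67); solution decays.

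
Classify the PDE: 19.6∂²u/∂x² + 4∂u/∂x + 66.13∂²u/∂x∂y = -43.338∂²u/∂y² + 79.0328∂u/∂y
Rewriting in standard form: 19.6∂²u/∂x² + 66.13∂²u/∂x∂y + 43.338∂²u/∂y² + 4∂u/∂x - 79.0328∂u/∂y = 0. A = 19.6, B = 66.13, C = 43.338. Discriminant B² - 4AC = 975.4777. Since 975.4777 > 0, hyperbolic.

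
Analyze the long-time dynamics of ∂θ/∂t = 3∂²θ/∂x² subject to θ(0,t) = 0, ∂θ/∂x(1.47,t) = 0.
Long-time behavior: θ → 0. Heat escapes through the Dirichlet boundary.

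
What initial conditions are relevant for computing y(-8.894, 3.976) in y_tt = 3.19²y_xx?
Domain of dependence: [-21.57744, 3.78944]. Signals travel at speed 3.19, so data within |x - -8.894| ≤ 3.19·3.976 = 12.68344 can reach the point.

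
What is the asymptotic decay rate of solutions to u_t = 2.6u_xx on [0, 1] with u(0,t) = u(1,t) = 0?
Eigenvalues: λₙ = 2.6n²π².
First three modes:
  n=1: λ₁ = 2.6π² ≈ 25.661
  n=2: λ₂ = 10.4π² ≈ 102.644 (4× faster decay)
  n=3: λ₃ = 23.4π² ≈ 230.949 (9× faster decay)
As t → ∞, higher modes decay exponentially faster. The n=1 mode dominates: u ~ c₁ sin(πx) e^{-λ₁t}.
Decay rate: λ₁ = 2.6π² ≈ 25.661.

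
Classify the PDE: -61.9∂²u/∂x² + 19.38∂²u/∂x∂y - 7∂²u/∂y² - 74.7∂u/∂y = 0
A = -61.9, B = 19.38, C = -7. Discriminant B² - 4AC = -1357.6156. Since -1357.6156 < 0, elliptic.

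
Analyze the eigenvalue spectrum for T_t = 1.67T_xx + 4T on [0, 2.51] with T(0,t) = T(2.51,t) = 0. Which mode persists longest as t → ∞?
Eigenvalues: λₙ = 1.67n²π²/2.51² - 4.
First three modes:
  n=1: λ₁ = 1.67π²/2.51² - 4 ≈ -1.384
  n=2: λ₂ = 6.68π²/2.51² - 4 ≈ 6.465
  n=3: λ₃ = 15.03π²/2.51² - 4 ≈ 19.546
Since 1.67π²/2.51² ≈ 2.616 < 4, λ₁ < 0.
The n=1 mode grows fastest (−λₙ is largest for n=1) → dominates.
Asymptotic: T ~ c₁ sin(πx/2.51) e^{1.384t} (exponential growth at rate −λ₁ ≈ 1.384).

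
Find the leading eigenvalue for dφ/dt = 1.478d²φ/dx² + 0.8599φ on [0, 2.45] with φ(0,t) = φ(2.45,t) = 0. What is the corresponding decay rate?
Eigenvalues: λₙ = 1.478n²π²/2.45² - 0.8599.
First three modes:
  n=1: λ₁ = 1.478π²/2.45² - 0.8599 ≈ 1.57
  n=2: λ₂ = 5.912π²/2.45² - 0.8599 ≈ 8.861
  n=3: λ₃ = 13.302π²/2.45² - 0.8599 ≈ 21.012
Since 1.478π²/2.45² ≈ 2.43 > 0.8599, all λₙ > 0.
The n=1 mode decays slowest → dominates as t → ∞.
Asymptotic: φ ~ c₁ sin(πx/2.45) e^{-λ₁t} with decay rate λ₁ ≈ 1.57.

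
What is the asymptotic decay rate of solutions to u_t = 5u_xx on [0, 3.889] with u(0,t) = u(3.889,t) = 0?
Eigenvalues: λₙ = 5n²π²/3.889².
First three modes:
  n=1: λ₁ = 5π²/3.889² ≈ 3.263
  n=2: λ₂ = 20π²/3.889² ≈ 13.051 (4× faster decay)
  n=3: λ₃ = 45π²/3.889² ≈ 29.365 (9× faster decay)
As t → ∞, higher modes decay exponentially faster. The n=1 mode dominates: u ~ c₁ sin(πx/3.889) e^{-λ₁t}.
Decay rate: λ₁ = 5π²/3.889² ≈ 3.263.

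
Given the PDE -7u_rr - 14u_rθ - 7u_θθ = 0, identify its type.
The second-order coefficients are A = -7, B = -14, C = -7. Since B² - 4AC = 0 = 0, this is a parabolic PDE.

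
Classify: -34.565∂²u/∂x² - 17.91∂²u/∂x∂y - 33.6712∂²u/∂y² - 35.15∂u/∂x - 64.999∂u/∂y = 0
Elliptic (discriminant = -4334.612012).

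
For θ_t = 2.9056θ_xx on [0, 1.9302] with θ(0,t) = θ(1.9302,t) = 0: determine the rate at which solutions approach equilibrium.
Eigenvalues: λₙ = 2.9056n²π²/1.9302².
First three modes:
  n=1: λ₁ = 2.9056π²/1.9302² ≈ 7.697
  n=2: λ₂ = 11.6224π²/1.9302² ≈ 30.789 (4× faster decay)
  n=3: λ₃ = 26.1504π²/1.9302² ≈ 69.275 (9× faster decay)
As t → ∞, higher modes decay exponentially faster. The n=1 mode dominates: θ ~ c₁ sin(πx/1.9302) e^{-λ₁t}.
Decay rate: λ₁ = 2.9056π²/1.9302² ≈ 7.697.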